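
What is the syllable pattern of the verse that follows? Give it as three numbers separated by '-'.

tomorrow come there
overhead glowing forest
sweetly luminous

Line 1: tomorrow(3) + come(1) + there(1) = 5
Line 2: overhead(3) + glowing(2) + forest(2) = 7
Line 3: sweetly(2) + luminous(3) = 5

5-7-5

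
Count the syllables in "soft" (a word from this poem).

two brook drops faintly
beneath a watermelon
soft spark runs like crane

1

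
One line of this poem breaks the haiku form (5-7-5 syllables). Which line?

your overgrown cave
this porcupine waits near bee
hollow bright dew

The third line

Line 1: your (1), overgrown (3), cave (1) → 5 ✓
Line 2: this (1), porcupine (3), waits (1), near (1), bee (1) → 7 ✓
Line 3: hollow (2), bright (1), dew (1) → 4 (expected 5)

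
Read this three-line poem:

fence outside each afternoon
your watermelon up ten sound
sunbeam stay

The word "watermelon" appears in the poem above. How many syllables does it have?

4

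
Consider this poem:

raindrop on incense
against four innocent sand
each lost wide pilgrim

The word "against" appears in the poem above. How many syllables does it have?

2

"against" has 2 syllables.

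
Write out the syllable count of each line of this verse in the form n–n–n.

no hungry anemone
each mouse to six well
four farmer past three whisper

Line 1: no(1) + hungry(2) + anemone(4) = 7
Line 2: each(1) + mouse(1) + to(1) + six(1) + well(1) = 5
Line 3: four(1) + farmer(2) + past(1) + three(1) + whisper(2) = 7

7–5–7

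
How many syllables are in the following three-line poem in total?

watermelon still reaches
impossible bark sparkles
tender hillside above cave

Line 1: watermelon (4), still (1), reaches (2) → 7
Line 2: impossible (4), bark (1), sparkles (2) → 7
Line 3: tender (2), hillside (2), above (2), cave (1) → 7
Total: 7 + 7 + 7 = 21

21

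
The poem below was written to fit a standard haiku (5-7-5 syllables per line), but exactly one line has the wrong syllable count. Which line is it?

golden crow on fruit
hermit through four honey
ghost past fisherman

The second line

Line 1: golden (2), crow (1), on (1), fruit (1) → 5 ✓
Line 2: hermit (2), through (1), four (1), honey (2) → 6 (expected 7)
Line 3: ghost (1), past (1), fisherman (3) → 5 ✓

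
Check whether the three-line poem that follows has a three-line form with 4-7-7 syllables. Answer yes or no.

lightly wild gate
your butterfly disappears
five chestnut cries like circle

Yes

Line 1: "lightly wild gate": 2+1+1 = 4 ✓
Line 2: "your butterfly disappears": 1+3+3 = 7 ✓
Line 3: "five chestnut cries like circle": 1+2+1+1+2 = 7 ✓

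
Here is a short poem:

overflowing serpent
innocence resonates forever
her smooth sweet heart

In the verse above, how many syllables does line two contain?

Line two: innocence (3), resonates (3), forever (3) → 9

9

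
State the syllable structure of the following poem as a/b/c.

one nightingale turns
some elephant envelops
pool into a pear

Line 1: "one nightingale turns": 1+3+1 = 5
Line 2: "some elephant envelops": 1+3+3 = 7
Line 3: "pool into a pear": 1+2+1+1 = 5

5/7/5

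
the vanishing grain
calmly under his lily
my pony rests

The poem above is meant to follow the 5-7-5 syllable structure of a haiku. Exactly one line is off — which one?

Line 3

Line 1: "the vanishing grain": 1+3+1 = 5 ✓
Line 2: "calmly under his lily": 2+2+1+2 = 7 ✓
Line 3: "my pony rests": 1+2+1 = 4 (expected 5)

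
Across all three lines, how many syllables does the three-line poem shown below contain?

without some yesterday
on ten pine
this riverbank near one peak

Line 1: without(2) + some(1) + yesterday(3) = 6
Line 2: on(1) + ten(1) + pine(1) = 3
Line 3: this(1) + riverbank(3) + near(1) + one(1) + peak(1) = 7
Total: 6 + 3 + 7 = 16

16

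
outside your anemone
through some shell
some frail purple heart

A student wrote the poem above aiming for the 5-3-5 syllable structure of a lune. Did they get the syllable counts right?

Line 1: "outside your anemone": 2+1+4 = 7 (expected 5)
Line 2: "through some shell": 1+1+1 = 3 ✓
Line 3: "some frail purple heart": 1+1+2+1 = 5 ✓

No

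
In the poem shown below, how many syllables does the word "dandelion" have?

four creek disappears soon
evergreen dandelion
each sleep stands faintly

4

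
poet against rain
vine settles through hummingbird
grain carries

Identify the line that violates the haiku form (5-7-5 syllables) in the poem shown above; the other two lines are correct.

Line 1: poet(2) + against(2) + rain(1) = 5 ✓
Line 2: vine(1) + settles(2) + through(1) + hummingbird(3) = 7 ✓
Line 3: grain(1) + carries(2) = 3 (expected 5)

The third line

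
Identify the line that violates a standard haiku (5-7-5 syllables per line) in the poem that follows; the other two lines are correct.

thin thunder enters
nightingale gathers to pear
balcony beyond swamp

The third line

Line 1: thin(1) + thunder(2) + enters(2) = 5 ✓
Line 2: nightingale(3) + gathers(2) + to(1) + pear(1) = 7 ✓
Line 3: balcony(3) + beyond(2) + swamp(1) = 6 (expected 5)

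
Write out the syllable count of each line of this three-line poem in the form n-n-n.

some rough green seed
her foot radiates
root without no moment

4-5-6

Line 1: some(1) + rough(1) + green(1) + seed(1) = 4
Line 2: her(1) + foot(1) + radiates(3) = 5
Line 3: root(1) + without(2) + no(1) + moment(2) = 6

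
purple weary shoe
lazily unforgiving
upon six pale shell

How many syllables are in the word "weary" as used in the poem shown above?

2

"weary" has 2 syllables.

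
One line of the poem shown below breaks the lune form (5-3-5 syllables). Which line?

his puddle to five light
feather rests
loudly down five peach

Line 1: "his puddle to five light": 1+2+1+1+1 = 6 (expected 5)
Line 2: "feather rests": 2+1 = 3 ✓
Line 3: "loudly down five peach": 2+1+1+1 = 5 ✓

Line 1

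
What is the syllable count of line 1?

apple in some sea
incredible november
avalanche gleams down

5

Line 1: apple (2), in (1), some (1), sea (1) → 5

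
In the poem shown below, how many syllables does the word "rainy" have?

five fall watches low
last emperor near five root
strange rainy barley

2

"rainy" has 2 syllables.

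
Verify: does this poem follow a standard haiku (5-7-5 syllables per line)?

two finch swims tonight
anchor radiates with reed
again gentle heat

Yes

Line 1: two (1), finch (1), swims (1), tonight (2) → 5 ✓
Line 2: anchor (2), radiates (3), with (1), reed (1) → 7 ✓
Line 3: again (2), gentle (2), heat (1) → 5 ✓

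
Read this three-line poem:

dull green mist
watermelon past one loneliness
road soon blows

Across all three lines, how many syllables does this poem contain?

15

Line 1: "dull green mist": 1+1+1 = 3
Line 2: "watermelon past one loneliness": 4+1+1+3 = 9
Line 3: "road soon blows": 1+1+1 = 3
Total: 3 + 9 + 3 = 15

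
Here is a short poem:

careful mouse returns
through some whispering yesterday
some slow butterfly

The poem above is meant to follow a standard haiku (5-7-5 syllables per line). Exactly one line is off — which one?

Line 2

Line 1: careful (2), mouse (1), returns (2) → 5 ✓
Line 2: through (1), some (1), whispering (3), yesterday (3) → 8 (expected 7)
Line 3: some (1), slow (1), butterfly (3) → 5 ✓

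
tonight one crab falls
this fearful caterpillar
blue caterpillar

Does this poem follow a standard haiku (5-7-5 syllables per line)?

Yes

Line 1: tonight (2), one (1), crab (1), falls (1) → 5 ✓
Line 2: this (1), fearful (2), caterpillar (4) → 7 ✓
Line 3: blue (1), caterpillar (4) → 5 ✓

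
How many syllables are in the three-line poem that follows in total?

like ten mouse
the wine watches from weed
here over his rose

Line 1: "like ten mouse": 1+1+1 = 3
Line 2: "the wine watches from weed": 1+1+2+1+1 = 6
Line 3: "here over his rose": 1+2+1+1 = 5
Total: 3 + 6 + 5 = 14

14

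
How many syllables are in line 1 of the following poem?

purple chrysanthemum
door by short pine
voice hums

Line 1: purple(2) + chrysanthemum(4) = 6

6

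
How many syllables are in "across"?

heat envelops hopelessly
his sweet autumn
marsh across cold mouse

2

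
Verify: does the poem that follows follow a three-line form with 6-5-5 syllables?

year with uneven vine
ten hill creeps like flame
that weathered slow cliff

Yes

Line 1: "year with uneven vine": 1+1+3+1 = 6 ✓
Line 2: "ten hill creeps like flame": 1+1+1+1+1 = 5 ✓
Line 3: "that weathered slow cliff": 1+2+1+1 = 5 ✓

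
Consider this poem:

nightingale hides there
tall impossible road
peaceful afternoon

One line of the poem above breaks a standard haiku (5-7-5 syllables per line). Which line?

Line 1: "nightingale hides there": 3+1+1 = 5 ✓
Line 2: "tall impossible road": 1+4+1 = 6 (expected 7)
Line 3: "peaceful afternoon": 2+3 = 5 ✓

Line 2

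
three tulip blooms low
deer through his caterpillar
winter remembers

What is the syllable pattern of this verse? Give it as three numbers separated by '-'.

5-7-5

Line 1: three (1), tulip (2), blooms (1), low (1) → 5
Line 2: deer (1), through (1), his (1), caterpillar (4) → 7
Line 3: winter (2), remembers (3) → 5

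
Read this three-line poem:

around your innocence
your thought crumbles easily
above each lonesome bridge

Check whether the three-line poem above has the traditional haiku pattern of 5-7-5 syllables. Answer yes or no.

No

Line 1: around(2) + your(1) + innocence(3) = 6 (expected 5)
Line 2: your(1) + thought(1) + crumbles(2) + easily(3) = 7 ✓
Line 3: above(2) + each(1) + lonesome(2) + bridge(1) = 6 (expected 5)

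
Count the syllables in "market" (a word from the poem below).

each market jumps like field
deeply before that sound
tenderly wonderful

2

"market" has 2 syllables.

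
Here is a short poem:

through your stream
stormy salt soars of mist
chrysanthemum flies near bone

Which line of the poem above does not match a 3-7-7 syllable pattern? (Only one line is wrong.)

Line 1: through(1) + your(1) + stream(1) = 3 ✓
Line 2: stormy(2) + salt(1) + soars(1) + of(1) + mist(1) = 6 (expected 7)
Line 3: chrysanthemum(4) + flies(1) + near(1) + bone(1) = 7 ✓

Line 2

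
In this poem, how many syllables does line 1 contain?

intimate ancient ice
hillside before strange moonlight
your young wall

6

Line 1: "intimate ancient ice": 3+2+1 = 6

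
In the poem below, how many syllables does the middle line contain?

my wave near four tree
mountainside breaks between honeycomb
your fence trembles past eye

9

The middle line: "mountainside breaks between honeycomb": 3+1+2+3 = 9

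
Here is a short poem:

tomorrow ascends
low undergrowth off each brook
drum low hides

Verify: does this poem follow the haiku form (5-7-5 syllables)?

Line 1: tomorrow (3), ascends (2) → 5 ✓
Line 2: low (1), undergrowth (3), off (1), each (1), brook (1) → 7 ✓
Line 3: drum (1), low (1), hides (1) → 3 (expected 5)

No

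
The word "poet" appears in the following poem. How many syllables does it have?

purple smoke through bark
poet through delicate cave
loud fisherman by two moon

2

"poet" has 2 syllables.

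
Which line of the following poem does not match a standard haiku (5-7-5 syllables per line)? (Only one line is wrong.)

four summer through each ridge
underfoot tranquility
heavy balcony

Line 1

Line 1: four (1), summer (2), through (1), each (1), ridge (1) → 6 (expected 5)
Line 2: underfoot (3), tranquility (4) → 7 ✓
Line 3: heavy (2), balcony (3) → 5 ✓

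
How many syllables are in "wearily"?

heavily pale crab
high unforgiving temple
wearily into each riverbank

3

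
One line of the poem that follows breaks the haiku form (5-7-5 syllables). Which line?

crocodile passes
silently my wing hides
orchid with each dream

Line 2

Line 1: crocodile (3), passes (2) → 5 ✓
Line 2: silently (3), my (1), wing (1), hides (1) → 6 (expected 7)
Line 3: orchid (2), with (1), each (1), dream (1) → 5 ✓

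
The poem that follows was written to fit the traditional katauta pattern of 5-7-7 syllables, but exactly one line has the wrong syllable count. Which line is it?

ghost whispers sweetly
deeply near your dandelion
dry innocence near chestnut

Line 1: ghost(1) + whispers(2) + sweetly(2) = 5 ✓
Line 2: deeply(2) + near(1) + your(1) + dandelion(4) = 8 (expected 7)
Line 3: dry(1) + innocence(3) + near(1) + chestnut(2) = 7 ✓

Line 2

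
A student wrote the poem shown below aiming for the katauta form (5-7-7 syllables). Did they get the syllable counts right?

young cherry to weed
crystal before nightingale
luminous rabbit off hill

Line 1: "young cherry to weed": 1+2+1+1 = 5 ✓
Line 2: "crystal before nightingale": 2+2+3 = 7 ✓
Line 3: "luminous rabbit off hill": 3+2+1+1 = 7 ✓

Yes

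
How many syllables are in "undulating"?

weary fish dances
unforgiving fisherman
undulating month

4

"undulating" has 4 syllables.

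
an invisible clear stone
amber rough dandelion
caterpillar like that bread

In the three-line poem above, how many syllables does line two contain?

7

Line two: "amber rough dandelion": 2+1+4 = 7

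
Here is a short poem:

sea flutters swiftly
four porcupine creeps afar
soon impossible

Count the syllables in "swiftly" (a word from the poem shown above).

2

"swiftly" has 2 syllables.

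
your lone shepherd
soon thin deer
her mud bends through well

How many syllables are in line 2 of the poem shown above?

Line 2: "soon thin deer": 1+1+1 = 3

3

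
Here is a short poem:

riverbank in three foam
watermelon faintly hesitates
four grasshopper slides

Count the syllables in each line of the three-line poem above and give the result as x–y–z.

Line 1: riverbank (3), in (1), three (1), foam (1) → 6
Line 2: watermelon (4), faintly (2), hesitates (3) → 9
Line 3: four (1), grasshopper (3), slides (1) → 5

6–9–5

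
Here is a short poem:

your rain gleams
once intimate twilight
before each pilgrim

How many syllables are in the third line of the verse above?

The third line: "before each pilgrim": 2+1+2 = 5

5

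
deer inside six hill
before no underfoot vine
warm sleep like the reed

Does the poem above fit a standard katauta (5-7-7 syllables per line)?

Line 1: deer (1), inside (2), six (1), hill (1) → 5 ✓
Line 2: before (2), no (1), underfoot (3), vine (1) → 7 ✓
Line 3: warm (1), sleep (1), like (1), the (1), reed (1) → 5 (expected 7)

No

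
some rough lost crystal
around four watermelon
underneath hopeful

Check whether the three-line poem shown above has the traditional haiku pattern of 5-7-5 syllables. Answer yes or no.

Yes

Line 1: some (1), rough (1), lost (1), crystal (2) → 5 ✓
Line 2: around (2), four (1), watermelon (4) → 7 ✓
Line 3: underneath (3), hopeful (2) → 5 ✓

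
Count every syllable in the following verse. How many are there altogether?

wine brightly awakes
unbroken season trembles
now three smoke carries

17

Line 1: wine(1) + brightly(2) + awakes(2) = 5
Line 2: unbroken(3) + season(2) + trembles(2) = 7
Line 3: now(1) + three(1) + smoke(1) + carries(2) = 5
Total: 5 + 7 + 5 = 17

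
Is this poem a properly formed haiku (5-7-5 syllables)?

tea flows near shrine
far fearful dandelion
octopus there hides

Line 1: "tea flows near shrine": 1+1+1+1 = 4 (expected 5)
Line 2: "far fearful dandelion": 1+2+4 = 7 ✓
Line 3: "octopus there hides": 3+1+1 = 5 ✓

No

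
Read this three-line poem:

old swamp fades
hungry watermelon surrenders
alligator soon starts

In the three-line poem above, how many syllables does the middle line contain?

The middle line: hungry(2) + watermelon(4) + surrenders(3) = 9

9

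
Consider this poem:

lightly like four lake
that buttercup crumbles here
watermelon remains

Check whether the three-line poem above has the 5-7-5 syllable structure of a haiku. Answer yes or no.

No

Line 1: lightly (2), like (1), four (1), lake (1) → 5 ✓
Line 2: that (1), buttercup (3), crumbles (2), here (1) → 7 ✓
Line 3: watermelon (4), remains (2) → 6 (expected 5)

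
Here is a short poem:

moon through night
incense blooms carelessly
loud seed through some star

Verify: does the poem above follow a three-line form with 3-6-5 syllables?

Yes

Line 1: moon (1), through (1), night (1) → 3 ✓
Line 2: incense (2), blooms (1), carelessly (3) → 6 ✓
Line 3: loud (1), seed (1), through (1), some (1), star (1) → 5 ✓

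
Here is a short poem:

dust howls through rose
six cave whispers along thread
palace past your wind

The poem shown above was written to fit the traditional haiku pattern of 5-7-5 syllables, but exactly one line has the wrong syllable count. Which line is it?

The first line

Line 1: "dust howls through rose": 1+1+1+1 = 4 (expected 5)
Line 2: "six cave whispers along thread": 1+1+2+2+1 = 7 ✓
Line 3: "palace past your wind": 2+1+1+1 = 5 ✓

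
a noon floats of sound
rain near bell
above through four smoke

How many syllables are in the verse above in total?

13

Line 1: "a noon floats of sound": 1+1+1+1+1 = 5
Line 2: "rain near bell": 1+1+1 = 3
Line 3: "above through four smoke": 2+1+1+1 = 5
Total: 5 + 3 + 5 = 13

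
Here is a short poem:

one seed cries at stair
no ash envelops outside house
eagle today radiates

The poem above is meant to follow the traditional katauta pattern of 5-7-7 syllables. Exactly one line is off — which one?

Line 2

Line 1: "one seed cries at stair": 1+1+1+1+1 = 5 ✓
Line 2: "no ash envelops outside house": 1+1+3+2+1 = 8 (expected 7)
Line 3: "eagle today radiates": 2+2+3 = 7 ✓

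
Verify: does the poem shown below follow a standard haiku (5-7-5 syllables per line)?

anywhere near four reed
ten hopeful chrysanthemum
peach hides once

No

Line 1: anywhere(3) + near(1) + four(1) + reed(1) = 6 (expected 5)
Line 2: ten(1) + hopeful(2) + chrysanthemum(4) = 7 ✓
Line 3: peach(1) + hides(1) + once(1) = 3 (expected 5)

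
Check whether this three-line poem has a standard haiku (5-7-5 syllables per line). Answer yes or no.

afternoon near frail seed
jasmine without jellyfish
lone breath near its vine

Line 1: afternoon(3) + near(1) + frail(1) + seed(1) = 6 (expected 5)
Line 2: jasmine(2) + without(2) + jellyfish(3) = 7 ✓
Line 3: lone(1) + breath(1) + near(1) + its(1) + vine(1) = 5 ✓

No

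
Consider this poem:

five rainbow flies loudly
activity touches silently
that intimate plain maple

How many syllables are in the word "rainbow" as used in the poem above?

2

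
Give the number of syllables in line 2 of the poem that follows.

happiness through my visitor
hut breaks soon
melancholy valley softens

Line 2: "hut breaks soon": 1+1+1 = 3

3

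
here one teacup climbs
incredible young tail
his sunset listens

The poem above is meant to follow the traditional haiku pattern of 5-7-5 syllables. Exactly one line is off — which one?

Line 1: here (1), one (1), teacup (2), climbs (1) → 5 ✓
Line 2: incredible (4), young (1), tail (1) → 6 (expected 7)
Line 3: his (1), sunset (2), listens (2) → 5 ✓

Line 2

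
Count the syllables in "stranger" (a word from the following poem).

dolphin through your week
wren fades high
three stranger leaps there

2

"stranger" has 2 syllables.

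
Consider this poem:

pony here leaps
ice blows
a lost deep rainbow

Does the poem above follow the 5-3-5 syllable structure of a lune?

Line 1: "pony here leaps": 2+1+1 = 4 (expected 5)
Line 2: "ice blows": 1+1 = 2 (expected 3)
Line 3: "a lost deep rainbow": 1+1+1+2 = 5 ✓

No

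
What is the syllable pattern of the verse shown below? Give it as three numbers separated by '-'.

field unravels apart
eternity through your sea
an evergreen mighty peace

Line 1: field (1), unravels (3), apart (2) → 6
Line 2: eternity (4), through (1), your (1), sea (1) → 7
Line 3: an (1), evergreen (3), mighty (2), peace (1) → 7

6-7-7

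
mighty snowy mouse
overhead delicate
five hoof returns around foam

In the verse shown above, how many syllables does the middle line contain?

6

The middle line: overhead(3) + delicate(3) = 6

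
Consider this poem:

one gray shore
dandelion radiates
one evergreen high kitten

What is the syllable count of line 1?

3

Line 1: one(1) + gray(1) + shore(1) = 3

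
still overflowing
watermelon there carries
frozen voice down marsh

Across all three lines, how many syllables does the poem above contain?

17

Line 1: still (1), overflowing (4) → 5
Line 2: watermelon (4), there (1), carries (2) → 7
Line 3: frozen (2), voice (1), down (1), marsh (1) → 5
Total: 5 + 7 + 5 = 17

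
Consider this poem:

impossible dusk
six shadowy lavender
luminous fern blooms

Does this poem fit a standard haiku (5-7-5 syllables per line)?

Line 1: impossible (4), dusk (1) → 5 ✓
Line 2: six (1), shadowy (3), lavender (3) → 7 ✓
Line 3: luminous (3), fern (1), blooms (1) → 5 ✓

Yes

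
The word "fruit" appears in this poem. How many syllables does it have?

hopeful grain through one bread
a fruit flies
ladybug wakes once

"fruit" has 1 syllable.

1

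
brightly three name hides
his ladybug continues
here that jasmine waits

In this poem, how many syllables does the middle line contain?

The middle line: his(1) + ladybug(3) + continues(3) = 7

7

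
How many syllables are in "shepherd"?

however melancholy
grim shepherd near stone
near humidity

2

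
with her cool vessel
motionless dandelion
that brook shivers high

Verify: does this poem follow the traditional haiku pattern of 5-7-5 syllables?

Line 1: "with her cool vessel": 1+1+1+2 = 5 ✓
Line 2: "motionless dandelion": 3+4 = 7 ✓
Line 3: "that brook shivers high": 1+1+2+1 = 5 ✓

Yes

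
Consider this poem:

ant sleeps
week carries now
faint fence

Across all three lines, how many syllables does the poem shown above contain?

8

Line 1: ant (1), sleeps (1) → 2
Line 2: week (1), carries (2), now (1) → 4
Line 3: faint (1), fence (1) → 2
Total: 2 + 4 + 2 = 8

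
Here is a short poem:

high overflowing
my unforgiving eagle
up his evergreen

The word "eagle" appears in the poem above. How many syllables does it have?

2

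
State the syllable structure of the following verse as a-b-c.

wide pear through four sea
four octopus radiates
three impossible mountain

Line 1: wide(1) + pear(1) + through(1) + four(1) + sea(1) = 5
Line 2: four(1) + octopus(3) + radiates(3) = 7
Line 3: three(1) + impossible(4) + mountain(2) = 7

5-7-7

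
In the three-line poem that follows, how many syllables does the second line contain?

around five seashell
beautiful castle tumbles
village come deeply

7

The second line: "beautiful castle tumbles": 3+2+2 = 7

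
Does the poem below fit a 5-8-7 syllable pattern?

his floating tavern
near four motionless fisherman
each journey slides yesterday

Line 1: his (1), floating (2), tavern (2) → 5 ✓
Line 2: near (1), four (1), motionless (3), fisherman (3) → 8 ✓
Line 3: each (1), journey (2), slides (1), yesterday (3) → 7 ✓

Yes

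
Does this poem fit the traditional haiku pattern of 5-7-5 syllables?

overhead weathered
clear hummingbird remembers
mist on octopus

Line 1: "overhead weathered": 3+2 = 5 ✓
Line 2: "clear hummingbird remembers": 1+3+3 = 7 ✓
Line 3: "mist on octopus": 1+1+3 = 5 ✓

Yes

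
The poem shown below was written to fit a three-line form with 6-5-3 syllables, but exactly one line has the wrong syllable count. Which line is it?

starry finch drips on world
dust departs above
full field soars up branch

The third line

Line 1: "starry finch drips on world": 2+1+1+1+1 = 6 ✓
Line 2: "dust departs above": 1+2+2 = 5 ✓
Line 3: "full field soars up branch": 1+1+1+1+1 = 5 (expected 3)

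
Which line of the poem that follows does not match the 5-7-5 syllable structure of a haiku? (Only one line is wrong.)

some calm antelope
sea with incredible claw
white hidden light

The third line

Line 1: some(1) + calm(1) + antelope(3) = 5 ✓
Line 2: sea(1) + with(1) + incredible(4) + claw(1) = 7 ✓
Line 3: white(1) + hidden(2) + light(1) = 4 (expected 5)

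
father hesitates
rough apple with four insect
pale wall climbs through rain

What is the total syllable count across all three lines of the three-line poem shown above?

Line 1: father(2) + hesitates(3) = 5
Line 2: rough(1) + apple(2) + with(1) + four(1) + insect(2) = 7
Line 3: pale(1) + wall(1) + climbs(1) + through(1) + rain(1) = 5
Total: 5 + 7 + 5 = 17

17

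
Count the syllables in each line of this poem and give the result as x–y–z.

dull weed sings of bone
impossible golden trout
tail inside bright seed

Line 1: "dull weed sings of bone": 1+1+1+1+1 = 5
Line 2: "impossible golden trout": 4+2+1 = 7
Line 3: "tail inside bright seed": 1+2+1+1 = 5

5–7–5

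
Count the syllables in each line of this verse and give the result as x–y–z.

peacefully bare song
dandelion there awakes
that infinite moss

5–7–5

Line 1: peacefully (3), bare (1), song (1) → 5
Line 2: dandelion (4), there (1), awakes (2) → 7
Line 3: that (1), infinite (3), moss (1) → 5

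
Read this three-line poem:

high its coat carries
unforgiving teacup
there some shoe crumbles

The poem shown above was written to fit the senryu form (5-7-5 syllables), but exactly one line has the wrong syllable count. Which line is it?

Line 1: high (1), its (1), coat (1), carries (2) → 5 ✓
Line 2: unforgiving (4), teacup (2) → 6 (expected 7)
Line 3: there (1), some (1), shoe (1), crumbles (2) → 5 ✓

The second line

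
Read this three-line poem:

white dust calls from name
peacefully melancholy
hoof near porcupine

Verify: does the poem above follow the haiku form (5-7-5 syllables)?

Line 1: white(1) + dust(1) + calls(1) + from(1) + name(1) = 5 ✓
Line 2: peacefully(3) + melancholy(4) = 7 ✓
Line 3: hoof(1) + near(1) + porcupine(3) = 5 ✓

Yes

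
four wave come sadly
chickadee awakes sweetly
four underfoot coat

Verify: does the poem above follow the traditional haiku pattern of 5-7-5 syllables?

Yes

Line 1: four (1), wave (1), come (1), sadly (2) → 5 ✓
Line 2: chickadee (3), awakes (2), sweetly (2) → 7 ✓
Line 3: four (1), underfoot (3), coat (1) → 5 ✓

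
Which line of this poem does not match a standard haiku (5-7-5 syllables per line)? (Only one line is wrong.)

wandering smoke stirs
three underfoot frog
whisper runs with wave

Line 2

Line 1: wandering (3), smoke (1), stirs (1) → 5 ✓
Line 2: three (1), underfoot (3), frog (1) → 5 (expected 7)
Line 3: whisper (2), runs (1), with (1), wave (1) → 5 ✓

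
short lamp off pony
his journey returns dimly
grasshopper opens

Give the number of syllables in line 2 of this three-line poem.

7

Line 2: his (1), journey (2), returns (2), dimly (2) → 7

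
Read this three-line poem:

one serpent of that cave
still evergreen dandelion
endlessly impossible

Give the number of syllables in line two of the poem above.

Line two: still(1) + evergreen(3) + dandelion(4) = 8

8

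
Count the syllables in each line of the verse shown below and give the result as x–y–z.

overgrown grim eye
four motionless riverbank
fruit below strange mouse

Line 1: overgrown(3) + grim(1) + eye(1) = 5
Line 2: four(1) + motionless(3) + riverbank(3) = 7
Line 3: fruit(1) + below(2) + strange(1) + mouse(1) = 5

5–7–5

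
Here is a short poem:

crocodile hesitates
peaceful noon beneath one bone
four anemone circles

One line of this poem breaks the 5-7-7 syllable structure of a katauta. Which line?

Line 1

Line 1: crocodile(3) + hesitates(3) = 6 (expected 5)
Line 2: peaceful(2) + noon(1) + beneath(2) + one(1) + bone(1) = 7 ✓
Line 3: four(1) + anemone(4) + circles(2) = 7 ✓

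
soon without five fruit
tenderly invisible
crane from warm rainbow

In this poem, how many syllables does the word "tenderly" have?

3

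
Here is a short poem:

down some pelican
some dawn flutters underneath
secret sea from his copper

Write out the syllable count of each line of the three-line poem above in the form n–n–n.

Line 1: down (1), some (1), pelican (3) → 5
Line 2: some (1), dawn (1), flutters (2), underneath (3) → 7
Line 3: secret (2), sea (1), from (1), his (1), copper (2) → 7

5–7–7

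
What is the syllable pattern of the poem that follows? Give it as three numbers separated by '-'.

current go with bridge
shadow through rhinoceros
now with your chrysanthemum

5-7-7

Line 1: "current go with bridge": 2+1+1+1 = 5
Line 2: "shadow through rhinoceros": 2+1+4 = 7
Line 3: "now with your chrysanthemum": 1+1+1+4 = 7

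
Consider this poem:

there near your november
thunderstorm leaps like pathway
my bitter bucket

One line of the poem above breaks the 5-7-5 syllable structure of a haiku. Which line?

Line 1

Line 1: there(1) + near(1) + your(1) + november(3) = 6 (expected 5)
Line 2: thunderstorm(3) + leaps(1) + like(1) + pathway(2) = 7 ✓
Line 3: my(1) + bitter(2) + bucket(2) = 5 ✓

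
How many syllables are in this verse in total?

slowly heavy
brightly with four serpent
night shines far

Line 1: "slowly heavy": 2+2 = 4
Line 2: "brightly with four serpent": 2+1+1+2 = 6
Line 3: "night shines far": 1+1+1 = 3
Total: 4 + 6 + 3 = 13

13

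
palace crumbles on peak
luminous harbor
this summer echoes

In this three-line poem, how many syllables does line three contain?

5

Line three: this(1) + summer(2) + echoes(2) = 5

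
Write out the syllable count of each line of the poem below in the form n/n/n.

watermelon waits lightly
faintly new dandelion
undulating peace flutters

7/7/7

Line 1: watermelon (4), waits (1), lightly (2) → 7
Line 2: faintly (2), new (1), dandelion (4) → 7
Line 3: undulating (4), peace (1), flutters (2) → 7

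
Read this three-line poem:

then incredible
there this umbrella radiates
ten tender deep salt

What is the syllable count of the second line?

The second line: there (1), this (1), umbrella (3), radiates (3) → 8

8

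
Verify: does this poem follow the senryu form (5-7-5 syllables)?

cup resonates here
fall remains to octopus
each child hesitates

Line 1: cup(1) + resonates(3) + here(1) = 5 ✓
Line 2: fall(1) + remains(2) + to(1) + octopus(3) = 7 ✓
Line 3: each(1) + child(1) + hesitates(3) = 5 ✓

Yes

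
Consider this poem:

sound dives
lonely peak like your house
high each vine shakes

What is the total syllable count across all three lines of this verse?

Line 1: sound (1), dives (1) → 2
Line 2: lonely (2), peak (1), like (1), your (1), house (1) → 6
Line 3: high (1), each (1), vine (1), shakes (1) → 4
Total: 2 + 6 + 4 = 12

12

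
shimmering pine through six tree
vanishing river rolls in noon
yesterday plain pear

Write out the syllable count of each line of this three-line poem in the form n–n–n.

Line 1: shimmering (3), pine (1), through (1), six (1), tree (1) → 7
Line 2: vanishing (3), river (2), rolls (1), in (1), noon (1) → 8
Line 3: yesterday (3), plain (1), pear (1) → 5

7–8–5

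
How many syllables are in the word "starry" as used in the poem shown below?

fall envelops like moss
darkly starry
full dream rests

2

"starry" has 2 syllables.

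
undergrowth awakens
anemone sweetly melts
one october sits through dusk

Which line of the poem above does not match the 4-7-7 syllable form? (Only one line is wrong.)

Line 1

Line 1: "undergrowth awakens": 3+3 = 6 (expected 4)
Line 2: "anemone sweetly melts": 4+2+1 = 7 ✓
Line 3: "one october sits through dusk": 1+3+1+1+1 = 7 ✓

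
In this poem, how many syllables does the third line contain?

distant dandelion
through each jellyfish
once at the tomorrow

The third line: once(1) + at(1) + the(1) + tomorrow(3) = 6

6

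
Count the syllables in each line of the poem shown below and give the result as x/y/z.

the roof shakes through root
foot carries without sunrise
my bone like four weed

Line 1: the (1), roof (1), shakes (1), through (1), root (1) → 5
Line 2: foot (1), carries (2), without (2), sunrise (2) → 7
Line 3: my (1), bone (1), like (1), four (1), weed (1) → 5

5/7/5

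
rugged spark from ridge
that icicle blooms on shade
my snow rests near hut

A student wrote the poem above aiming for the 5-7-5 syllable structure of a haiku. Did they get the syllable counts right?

Line 1: "rugged spark from ridge": 2+1+1+1 = 5 ✓
Line 2: "that icicle blooms on shade": 1+3+1+1+1 = 7 ✓
Line 3: "my snow rests near hut": 1+1+1+1+1 = 5 ✓

Yes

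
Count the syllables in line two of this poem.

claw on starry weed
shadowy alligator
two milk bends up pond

Line two: "shadowy alligator": 3+4 = 7

7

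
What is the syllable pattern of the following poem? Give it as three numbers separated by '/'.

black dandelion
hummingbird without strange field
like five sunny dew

5/7/5

Line 1: "black dandelion": 1+4 = 5
Line 2: "hummingbird without strange field": 3+2+1+1 = 7
Line 3: "like five sunny dew": 1+1+2+1 = 5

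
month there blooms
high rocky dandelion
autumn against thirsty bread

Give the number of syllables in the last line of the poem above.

The last line: autumn(2) + against(2) + thirsty(2) + bread(1) = 7

7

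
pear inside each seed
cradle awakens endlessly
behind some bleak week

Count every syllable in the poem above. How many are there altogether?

Line 1: pear(1) + inside(2) + each(1) + seed(1) = 5
Line 2: cradle(2) + awakens(3) + endlessly(3) = 8
Line 3: behind(2) + some(1) + bleak(1) + week(1) = 5
Total: 5 + 8 + 5 = 18

18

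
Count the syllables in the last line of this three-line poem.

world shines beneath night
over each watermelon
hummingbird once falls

The last line: "hummingbird once falls": 3+1+1 = 5

5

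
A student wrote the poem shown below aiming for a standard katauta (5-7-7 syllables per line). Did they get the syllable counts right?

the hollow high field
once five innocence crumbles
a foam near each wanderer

Line 1: the(1) + hollow(2) + high(1) + field(1) = 5 ✓
Line 2: once(1) + five(1) + innocence(3) + crumbles(2) = 7 ✓
Line 3: a(1) + foam(1) + near(1) + each(1) + wanderer(3) = 7 ✓

Yes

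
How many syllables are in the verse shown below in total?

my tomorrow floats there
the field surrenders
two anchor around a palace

19

Line 1: my(1) + tomorrow(3) + floats(1) + there(1) = 6
Line 2: the(1) + field(1) + surrenders(3) = 5
Line 3: two(1) + anchor(2) + around(2) + a(1) + palace(2) = 8
Total: 6 + 5 + 8 = 19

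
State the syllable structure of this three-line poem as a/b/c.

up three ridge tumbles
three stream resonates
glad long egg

5/5/3

Line 1: up (1), three (1), ridge (1), tumbles (2) → 5
Line 2: three (1), stream (1), resonates (3) → 5
Line 3: glad (1), long (1), egg (1) → 3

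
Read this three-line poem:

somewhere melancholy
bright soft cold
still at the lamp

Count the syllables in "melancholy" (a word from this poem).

4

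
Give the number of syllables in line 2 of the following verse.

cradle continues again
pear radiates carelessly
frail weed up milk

7

Line 2: pear(1) + radiates(3) + carelessly(3) = 7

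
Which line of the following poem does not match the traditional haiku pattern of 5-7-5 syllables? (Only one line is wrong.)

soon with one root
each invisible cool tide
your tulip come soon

Line 1: "soon with one root": 1+1+1+1 = 4 (expected 5)
Line 2: "each invisible cool tide": 1+4+1+1 = 7 ✓
Line 3: "your tulip come soon": 1+2+1+1 = 5 ✓

The first line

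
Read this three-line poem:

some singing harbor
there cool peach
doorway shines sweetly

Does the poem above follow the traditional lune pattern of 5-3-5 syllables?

Line 1: some (1), singing (2), harbor (2) → 5 ✓
Line 2: there (1), cool (1), peach (1) → 3 ✓
Line 3: doorway (2), shines (1), sweetly (2) → 5 ✓

Yes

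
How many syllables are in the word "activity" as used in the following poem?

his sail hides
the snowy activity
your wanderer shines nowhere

"activity" has 4 syllables.

4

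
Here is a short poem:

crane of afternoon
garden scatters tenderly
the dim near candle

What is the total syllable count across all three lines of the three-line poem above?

Line 1: "crane of afternoon": 1+1+3 = 5
Line 2: "garden scatters tenderly": 2+2+3 = 7
Line 3: "the dim near candle": 1+1+1+2 = 5
Total: 5 + 7 + 5 = 17

17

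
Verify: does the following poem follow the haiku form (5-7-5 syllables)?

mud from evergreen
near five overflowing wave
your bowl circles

No

Line 1: mud (1), from (1), evergreen (3) → 5 ✓
Line 2: near (1), five (1), overflowing (4), wave (1) → 7 ✓
Line 3: your (1), bowl (1), circles (2) → 4 (expected 5)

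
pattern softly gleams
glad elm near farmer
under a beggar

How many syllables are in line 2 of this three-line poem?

5

Line 2: "glad elm near farmer": 1+1+1+2 = 5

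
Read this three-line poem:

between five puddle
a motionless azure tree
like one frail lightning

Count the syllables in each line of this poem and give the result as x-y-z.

5-7-5

Line 1: between(2) + five(1) + puddle(2) = 5
Line 2: a(1) + motionless(3) + azure(2) + tree(1) = 7
Line 3: like(1) + one(1) + frail(1) + lightning(2) = 5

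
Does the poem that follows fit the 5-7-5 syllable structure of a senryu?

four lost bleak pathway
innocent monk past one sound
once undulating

Line 1: "four lost bleak pathway": 1+1+1+2 = 5 ✓
Line 2: "innocent monk past one sound": 3+1+1+1+1 = 7 ✓
Line 3: "once undulating": 1+4 = 5 ✓

Yes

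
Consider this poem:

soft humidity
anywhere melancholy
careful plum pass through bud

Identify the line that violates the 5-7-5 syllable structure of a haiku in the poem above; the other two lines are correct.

The third line

Line 1: "soft humidity": 1+4 = 5 ✓
Line 2: "anywhere melancholy": 3+4 = 7 ✓
Line 3: "careful plum pass through bud": 2+1+1+1+1 = 6 (expected 5)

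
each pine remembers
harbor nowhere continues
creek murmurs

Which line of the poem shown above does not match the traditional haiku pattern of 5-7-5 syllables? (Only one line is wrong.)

Line 3

Line 1: each (1), pine (1), remembers (3) → 5 ✓
Line 2: harbor (2), nowhere (2), continues (3) → 7 ✓
Line 3: creek (1), murmurs (2) → 3 (expected 5)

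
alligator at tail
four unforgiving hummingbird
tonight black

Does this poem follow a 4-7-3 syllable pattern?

Line 1: alligator(4) + at(1) + tail(1) = 6 (expected 4)
Line 2: four(1) + unforgiving(4) + hummingbird(3) = 8 (expected 7)
Line 3: tonight(2) + black(1) = 3 ✓

No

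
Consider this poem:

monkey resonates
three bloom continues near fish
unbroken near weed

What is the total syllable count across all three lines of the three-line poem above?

17

Line 1: monkey (2), resonates (3) → 5
Line 2: three (1), bloom (1), continues (3), near (1), fish (1) → 7
Line 3: unbroken (3), near (1), weed (1) → 5
Total: 5 + 7 + 5 = 17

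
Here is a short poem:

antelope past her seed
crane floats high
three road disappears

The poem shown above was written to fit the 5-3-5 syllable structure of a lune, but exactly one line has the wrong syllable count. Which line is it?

Line 1: "antelope past her seed": 3+1+1+1 = 6 (expected 5)
Line 2: "crane floats high": 1+1+1 = 3 ✓
Line 3: "three road disappears": 1+1+3 = 5 ✓

The first line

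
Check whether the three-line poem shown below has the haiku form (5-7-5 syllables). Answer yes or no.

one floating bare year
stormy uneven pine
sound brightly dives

Line 1: one (1), floating (2), bare (1), year (1) → 5 ✓
Line 2: stormy (2), uneven (3), pine (1) → 6 (expected 7)
Line 3: sound (1), brightly (2), dives (1) → 4 (expected 5)

No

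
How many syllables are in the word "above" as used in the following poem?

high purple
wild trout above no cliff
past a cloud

"above" has 2 syllables.

2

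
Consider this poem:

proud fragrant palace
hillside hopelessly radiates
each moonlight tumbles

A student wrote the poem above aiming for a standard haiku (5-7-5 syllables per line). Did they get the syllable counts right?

Line 1: proud(1) + fragrant(2) + palace(2) = 5 ✓
Line 2: hillside(2) + hopelessly(3) + radiates(3) = 8 (expected 7)
Line 3: each(1) + moonlight(2) + tumbles(2) = 5 ✓

No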